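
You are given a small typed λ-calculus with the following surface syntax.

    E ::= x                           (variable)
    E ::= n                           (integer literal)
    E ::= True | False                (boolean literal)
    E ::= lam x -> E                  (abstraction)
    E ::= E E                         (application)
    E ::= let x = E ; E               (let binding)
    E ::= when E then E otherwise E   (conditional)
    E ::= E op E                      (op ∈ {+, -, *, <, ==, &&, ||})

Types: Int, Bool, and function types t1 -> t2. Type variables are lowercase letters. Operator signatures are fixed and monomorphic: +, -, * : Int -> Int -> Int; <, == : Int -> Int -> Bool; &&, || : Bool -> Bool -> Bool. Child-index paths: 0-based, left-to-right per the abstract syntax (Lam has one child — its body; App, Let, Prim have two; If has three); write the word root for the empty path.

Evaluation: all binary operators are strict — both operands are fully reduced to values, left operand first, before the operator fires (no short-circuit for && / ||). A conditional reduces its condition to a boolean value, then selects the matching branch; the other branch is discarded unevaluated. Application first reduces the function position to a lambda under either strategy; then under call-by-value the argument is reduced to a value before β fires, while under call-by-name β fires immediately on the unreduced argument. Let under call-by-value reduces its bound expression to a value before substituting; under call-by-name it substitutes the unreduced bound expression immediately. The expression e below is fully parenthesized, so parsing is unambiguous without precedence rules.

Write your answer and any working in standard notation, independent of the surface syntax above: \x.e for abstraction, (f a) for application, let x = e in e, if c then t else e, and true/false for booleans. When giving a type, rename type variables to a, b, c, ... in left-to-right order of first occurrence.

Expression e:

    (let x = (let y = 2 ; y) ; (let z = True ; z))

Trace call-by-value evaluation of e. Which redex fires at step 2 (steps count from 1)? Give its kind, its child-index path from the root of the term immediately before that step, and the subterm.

Trace:
step 0: (let x = (let y = 2 in y) in (let z = true in z))
step 1: [let@0] (let x = 2 in (let z = true in z))
step 2: [let@root] (let z = true in z)

Answer: let at root : (let x = 2 in (let z = true in z))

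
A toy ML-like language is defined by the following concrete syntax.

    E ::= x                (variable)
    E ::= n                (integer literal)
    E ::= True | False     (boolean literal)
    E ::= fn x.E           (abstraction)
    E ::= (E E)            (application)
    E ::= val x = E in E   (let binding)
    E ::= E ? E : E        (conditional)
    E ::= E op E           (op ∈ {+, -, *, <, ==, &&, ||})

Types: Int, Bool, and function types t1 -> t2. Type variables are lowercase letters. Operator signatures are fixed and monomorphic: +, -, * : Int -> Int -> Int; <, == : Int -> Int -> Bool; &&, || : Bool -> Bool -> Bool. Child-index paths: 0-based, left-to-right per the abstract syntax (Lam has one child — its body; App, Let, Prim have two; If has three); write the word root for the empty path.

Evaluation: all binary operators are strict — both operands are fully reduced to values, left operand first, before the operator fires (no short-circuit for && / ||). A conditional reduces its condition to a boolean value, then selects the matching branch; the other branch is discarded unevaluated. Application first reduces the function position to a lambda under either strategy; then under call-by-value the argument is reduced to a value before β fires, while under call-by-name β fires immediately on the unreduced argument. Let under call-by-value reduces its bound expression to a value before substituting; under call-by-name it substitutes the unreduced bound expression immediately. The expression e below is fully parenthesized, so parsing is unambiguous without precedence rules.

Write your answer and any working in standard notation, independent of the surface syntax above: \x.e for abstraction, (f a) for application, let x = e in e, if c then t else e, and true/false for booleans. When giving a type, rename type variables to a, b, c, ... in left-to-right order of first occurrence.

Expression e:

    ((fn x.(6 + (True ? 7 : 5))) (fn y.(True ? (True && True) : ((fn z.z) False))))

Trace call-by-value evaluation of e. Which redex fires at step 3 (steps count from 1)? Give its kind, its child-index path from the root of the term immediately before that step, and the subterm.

Working:
step 0: ((\x.(6 + (if true then 7 else 5))) (\y.(if true then (true && true) else ((\z.z) false))))
step 1: [beta@root] (6 + (if true then 7 else 5))
step 2: [if@1] (6 + 7)
step 3: [delta@root] 13

Answer: delta at root : (6 + 7)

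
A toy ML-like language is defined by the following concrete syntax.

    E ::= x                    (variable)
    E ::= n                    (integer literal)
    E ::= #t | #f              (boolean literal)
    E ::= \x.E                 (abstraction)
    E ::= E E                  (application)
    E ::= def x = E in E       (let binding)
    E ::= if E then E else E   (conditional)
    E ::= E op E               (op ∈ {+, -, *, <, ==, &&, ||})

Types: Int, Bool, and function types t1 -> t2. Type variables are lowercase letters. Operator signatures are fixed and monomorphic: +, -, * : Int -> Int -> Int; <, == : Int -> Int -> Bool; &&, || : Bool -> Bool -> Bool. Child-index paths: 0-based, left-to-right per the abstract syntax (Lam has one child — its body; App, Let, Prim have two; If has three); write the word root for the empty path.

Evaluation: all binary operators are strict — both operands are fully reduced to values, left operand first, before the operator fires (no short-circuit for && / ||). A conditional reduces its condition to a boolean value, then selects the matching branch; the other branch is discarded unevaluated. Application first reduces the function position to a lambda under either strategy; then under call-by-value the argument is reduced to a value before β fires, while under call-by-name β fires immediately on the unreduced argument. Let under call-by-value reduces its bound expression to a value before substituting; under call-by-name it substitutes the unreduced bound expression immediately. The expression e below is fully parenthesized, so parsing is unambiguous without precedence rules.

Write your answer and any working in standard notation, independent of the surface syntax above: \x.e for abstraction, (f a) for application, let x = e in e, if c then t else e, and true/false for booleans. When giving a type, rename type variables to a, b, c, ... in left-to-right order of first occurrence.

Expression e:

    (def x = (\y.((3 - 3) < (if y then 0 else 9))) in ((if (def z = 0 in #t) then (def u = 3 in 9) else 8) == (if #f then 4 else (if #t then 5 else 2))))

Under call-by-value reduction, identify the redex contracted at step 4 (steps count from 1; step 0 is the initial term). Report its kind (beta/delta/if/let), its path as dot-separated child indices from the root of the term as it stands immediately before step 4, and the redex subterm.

Derivation:
step 0: (let x = (\y.((3 - 3) < (if y then 0 else 9))) in ((if (let z = 0 in true) then (let u = 3 in 9) else 8) == (if false then 4 else (if true then 5 else 2))))
step 1: [let@root] ((if (let z = 0 in true) then (let u = 3 in 9) else 8) == (if false then 4 else (if true then 5 else 2)))
step 2: [let@0.0] ((if true then (let u = 3 in 9) else 8) == (if false then 4 else (if true then 5 else 2)))
step 3: [if@0] ((let u = 3 in 9) == (if false then 4 else (if true then 5 else 2)))
step 4: [let@0] (9 == (if false then 4 else (if true then 5 else 2)))

Answer: let at 0 : (let u = 3 in 9)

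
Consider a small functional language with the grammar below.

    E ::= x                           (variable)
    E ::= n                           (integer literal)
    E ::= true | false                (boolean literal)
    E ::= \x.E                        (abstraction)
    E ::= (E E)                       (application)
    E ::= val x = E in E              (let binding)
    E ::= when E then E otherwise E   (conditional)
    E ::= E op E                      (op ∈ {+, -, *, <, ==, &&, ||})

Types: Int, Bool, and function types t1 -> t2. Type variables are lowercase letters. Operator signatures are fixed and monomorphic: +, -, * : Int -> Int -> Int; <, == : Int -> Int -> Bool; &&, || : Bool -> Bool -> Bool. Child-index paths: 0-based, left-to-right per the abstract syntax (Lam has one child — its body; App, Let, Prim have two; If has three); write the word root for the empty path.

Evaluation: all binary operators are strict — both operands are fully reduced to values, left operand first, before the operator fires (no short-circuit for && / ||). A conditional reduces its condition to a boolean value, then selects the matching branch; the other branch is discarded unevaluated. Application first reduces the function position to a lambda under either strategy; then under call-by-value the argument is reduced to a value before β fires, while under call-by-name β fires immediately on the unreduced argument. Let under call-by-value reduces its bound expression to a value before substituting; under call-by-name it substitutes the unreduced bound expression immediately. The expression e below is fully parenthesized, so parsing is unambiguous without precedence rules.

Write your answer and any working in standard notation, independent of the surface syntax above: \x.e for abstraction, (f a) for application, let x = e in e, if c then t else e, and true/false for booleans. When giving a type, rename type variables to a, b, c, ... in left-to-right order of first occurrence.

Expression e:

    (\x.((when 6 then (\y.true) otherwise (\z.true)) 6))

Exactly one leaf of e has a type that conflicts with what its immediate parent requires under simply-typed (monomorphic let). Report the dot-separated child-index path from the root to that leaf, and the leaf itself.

Derivation:
  unify Int ~ Bool
  FAIL: mismatch Int ~ Bool

Answer: 0.0.0 : 6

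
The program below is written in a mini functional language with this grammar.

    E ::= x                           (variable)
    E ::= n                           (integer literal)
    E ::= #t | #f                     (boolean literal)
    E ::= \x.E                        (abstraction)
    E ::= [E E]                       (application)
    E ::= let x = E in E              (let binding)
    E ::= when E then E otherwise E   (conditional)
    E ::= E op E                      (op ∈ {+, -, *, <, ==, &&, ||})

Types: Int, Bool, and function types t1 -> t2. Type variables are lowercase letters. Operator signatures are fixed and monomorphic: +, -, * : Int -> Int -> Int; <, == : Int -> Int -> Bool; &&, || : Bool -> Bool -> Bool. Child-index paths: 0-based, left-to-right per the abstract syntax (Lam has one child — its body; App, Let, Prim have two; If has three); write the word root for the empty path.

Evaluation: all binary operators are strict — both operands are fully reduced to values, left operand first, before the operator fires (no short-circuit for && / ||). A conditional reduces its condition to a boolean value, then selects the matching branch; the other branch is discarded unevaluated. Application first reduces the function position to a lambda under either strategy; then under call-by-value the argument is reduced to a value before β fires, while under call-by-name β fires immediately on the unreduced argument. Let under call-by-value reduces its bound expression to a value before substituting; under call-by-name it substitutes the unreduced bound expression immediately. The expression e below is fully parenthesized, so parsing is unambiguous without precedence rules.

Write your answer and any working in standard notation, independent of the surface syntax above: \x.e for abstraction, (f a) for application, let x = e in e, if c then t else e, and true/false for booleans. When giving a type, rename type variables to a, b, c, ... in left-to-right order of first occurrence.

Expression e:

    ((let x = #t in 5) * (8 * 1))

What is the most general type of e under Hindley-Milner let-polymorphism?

Answer: Int

Derivation:
let x : Bool
  unify Int ~ Int
  unify Int ~ Int
  unify Int ~ Int
  unify Int ~ Int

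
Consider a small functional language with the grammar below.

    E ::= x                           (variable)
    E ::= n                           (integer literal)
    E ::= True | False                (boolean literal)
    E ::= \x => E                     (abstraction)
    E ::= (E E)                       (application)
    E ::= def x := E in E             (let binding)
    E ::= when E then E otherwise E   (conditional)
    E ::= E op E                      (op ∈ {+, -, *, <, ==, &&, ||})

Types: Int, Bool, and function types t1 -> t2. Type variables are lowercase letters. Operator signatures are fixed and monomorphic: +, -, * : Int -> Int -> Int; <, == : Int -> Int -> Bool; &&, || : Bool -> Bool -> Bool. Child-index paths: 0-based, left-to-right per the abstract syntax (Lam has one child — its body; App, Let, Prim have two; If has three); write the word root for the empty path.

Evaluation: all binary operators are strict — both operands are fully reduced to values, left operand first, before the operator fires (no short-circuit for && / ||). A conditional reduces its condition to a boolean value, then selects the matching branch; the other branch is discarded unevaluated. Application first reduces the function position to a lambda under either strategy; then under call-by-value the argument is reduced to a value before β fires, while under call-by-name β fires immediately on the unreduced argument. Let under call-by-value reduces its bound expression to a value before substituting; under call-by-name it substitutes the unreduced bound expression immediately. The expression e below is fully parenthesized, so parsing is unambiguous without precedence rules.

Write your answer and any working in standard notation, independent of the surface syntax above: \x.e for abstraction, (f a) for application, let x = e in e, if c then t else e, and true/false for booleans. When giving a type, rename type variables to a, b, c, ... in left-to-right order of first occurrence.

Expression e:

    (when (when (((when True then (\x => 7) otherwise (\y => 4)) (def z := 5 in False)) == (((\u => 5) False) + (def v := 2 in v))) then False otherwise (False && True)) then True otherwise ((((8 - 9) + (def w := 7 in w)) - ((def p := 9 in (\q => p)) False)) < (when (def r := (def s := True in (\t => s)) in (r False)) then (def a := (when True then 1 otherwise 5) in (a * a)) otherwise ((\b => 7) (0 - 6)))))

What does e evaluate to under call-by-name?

Answer: true

Trace:
step 0: (if (if (((if true then (\x.7) else (\y.4)) (let z = 5 in false)) == (((\u.5) false) + (let v = 2 in v))) then false else (false && true)) then true else ((((8 - 9) + (let w = 7 in w)) - ((let p = 9 in (\q.p)) false)) < (if (let r = (let s = true in (\t.s)) in (r false)) then (let a = (if true then 1 else 5) in (a * a)) else ((\b.7) (0 - 6)))))
step 1: [if@0.0.0.0] (if (if (((\x.7) (let z = 5 in false)) == (((\u.5) false) + (let v = 2 in v))) then false else (false && true)) then true else ((((8 - 9) + (let w = 7 in w)) - ((let p = 9 in (\q.p)) false)) < (if (let r = (let s = true in (\t.s)) in (r false)) then (let a = (if true then 1 else 5) in (a * a)) else ((\b.7) (0 - 6)))))
step 2: [beta@0.0.0] (if (if (7 == (((\u.5) false) + (let v = 2 in v))) then false else (false && true)) then true else ((((8 - 9) + (let w = 7 in w)) - ((let p = 9 in (\q.p)) false)) < (if (let r = (let s = true in (\t.s)) in (r false)) then (let a = (if true then 1 else 5) in (a * a)) else ((\b.7) (0 - 6)))))
step 3: [beta@0.0.1.0] (if (if (7 == (5 + (let v = 2 in v))) then false else (false && true)) then true else ((((8 - 9) + (let w = 7 in w)) - ((let p = 9 in (\q.p)) false)) < (if (let r = (let s = true in (\t.s)) in (r false)) then (let a = (if true then 1 else 5) in (a * a)) else ((\b.7) (0 - 6)))))
step 4: [let@0.0.1.1] (if (if (7 == (5 + 2)) then false else (false && true)) then true else ((((8 - 9) + (let w = 7 in w)) - ((let p = 9 in (\q.p)) false)) < (if (let r = (let s = true in (\t.s)) in (r false)) then (let a = (if true then 1 else 5) in (a * a)) else ((\b.7) (0 - 6)))))
step 5: [delta@0.0.1] (if (if (7 == 7) then false else (false && true)) then true else ((((8 - 9) + (let w = 7 in w)) - ((let p = 9 in (\q.p)) false)) < (if (let r = (let s = true in (\t.s)) in (r false)) then (let a = (if true then 1 else 5) in (a * a)) else ((\b.7) (0 - 6)))))
step 6: [delta@0.0] (if (if true then false else (false && true)) then true else ((((8 - 9) + (let w = 7 in w)) - ((let p = 9 in (\q.p)) false)) < (if (let r = (let s = true in (\t.s)) in (r false)) then (let a = (if true then 1 else 5) in (a * a)) else ((\b.7) (0 - 6)))))
step 7: [if@0] (if false then true else ((((8 - 9) + (let w = 7 in w)) - ((let p = 9 in (\q.p)) false)) < (if (let r = (let s = true in (\t.s)) in (r false)) then (let a = (if true then 1 else 5) in (a * a)) else ((\b.7) (0 - 6)))))
step 8: [if@root] ((((8 - 9) + (let w = 7 in w)) - ((let p = 9 in (\q.p)) false)) < (if (let r = (let s = true in (\t.s)) in (r false)) then (let a = (if true then 1 else 5) in (a * a)) else ((\b.7) (0 - 6))))
step 9: [delta@0.0.0] (((-1 + (let w = 7 in w)) - ((let p = 9 in (\q.p)) false)) < (if (let r = (let s = true in (\t.s)) in (r false)) then (let a = (if true then 1 else 5) in (a * a)) else ((\b.7) (0 - 6))))
step 10: [let@0.0.1] (((-1 + 7) - ((let p = 9 in (\q.p)) false)) < (if (let r = (let s = true in (\t.s)) in (r false)) then (let a = (if true then 1 else 5) in (a * a)) else ((\b.7) (0 - 6))))
step 11: [delta@0.0] ((6 - ((let p = 9 in (\q.p)) false)) < (if (let r = (let s = true in (\t.s)) in (r false)) then (let a = (if true then 1 else 5) in (a * a)) else ((\b.7) (0 - 6))))
step 12: [let@0.1.0] ((6 - ((\q.9) false)) < (if (let r = (let s = true in (\t.s)) in (r false)) then (let a = (if true then 1 else 5) in (a * a)) else ((\b.7) (0 - 6))))
step 13: [beta@0.1] ((6 - 9) < (if (let r = (let s = true in (\t.s)) in (r false)) then (let a = (if true then 1 else 5) in (a * a)) else ((\b.7) (0 - 6))))
step 14: [delta@0] (-3 < (if (let r = (let s = true in (\t.s)) in (r false)) then (let a = (if true then 1 else 5) in (a * a)) else ((\b.7) (0 - 6))))
step 15: [let@1.0] (-3 < (if ((let s = true in (\t.s)) false) then (let a = (if true then 1 else 5) in (a * a)) else ((\b.7) (0 - 6))))
step 16: [let@1.0.0] (-3 < (if ((\t.true) false) then (let a = (if true then 1 else 5) in (a * a)) else ((\b.7) (0 - 6))))
step 17: [beta@1.0] (-3 < (if true then (let a = (if true then 1 else 5) in (a * a)) else ((\b.7) (0 - 6))))
step 18: [if@1] (-3 < (let a = (if true then 1 else 5) in (a * a)))
step 19: [let@1] (-3 < ((if true then 1 else 5) * (if true then 1 else 5)))
step 20: [if@1.0] (-3 < (1 * (if true then 1 else 5)))
step 21: [if@1.1] (-3 < (1 * 1))
step 22: [delta@1] (-3 < 1)
step 23: [delta@root] true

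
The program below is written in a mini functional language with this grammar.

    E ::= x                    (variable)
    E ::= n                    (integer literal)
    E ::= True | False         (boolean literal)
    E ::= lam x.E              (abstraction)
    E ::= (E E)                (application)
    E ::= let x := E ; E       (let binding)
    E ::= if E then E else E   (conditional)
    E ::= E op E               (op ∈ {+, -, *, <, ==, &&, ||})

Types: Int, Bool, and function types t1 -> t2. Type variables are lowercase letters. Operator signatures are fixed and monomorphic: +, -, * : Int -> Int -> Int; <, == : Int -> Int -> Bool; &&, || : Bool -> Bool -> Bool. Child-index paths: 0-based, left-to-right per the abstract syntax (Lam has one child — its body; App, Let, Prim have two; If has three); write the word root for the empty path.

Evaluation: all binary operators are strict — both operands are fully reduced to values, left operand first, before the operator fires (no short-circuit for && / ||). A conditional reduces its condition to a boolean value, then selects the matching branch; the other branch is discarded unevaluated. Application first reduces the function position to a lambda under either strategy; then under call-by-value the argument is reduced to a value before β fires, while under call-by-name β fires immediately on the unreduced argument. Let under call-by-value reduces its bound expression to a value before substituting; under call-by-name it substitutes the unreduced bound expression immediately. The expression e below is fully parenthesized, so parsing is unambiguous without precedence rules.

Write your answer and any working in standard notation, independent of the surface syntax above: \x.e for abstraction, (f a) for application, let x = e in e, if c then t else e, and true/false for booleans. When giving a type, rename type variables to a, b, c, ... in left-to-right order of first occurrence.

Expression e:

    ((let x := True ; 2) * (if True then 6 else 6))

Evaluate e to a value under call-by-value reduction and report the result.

Answer: 12

Derivation:
step 0: ((let x = true in 2) * (if true then 6 else 6))
step 1: [let@0] (2 * (if true then 6 else 6))
step 2: [if@1] (2 * 6)
step 3: [delta@root] 12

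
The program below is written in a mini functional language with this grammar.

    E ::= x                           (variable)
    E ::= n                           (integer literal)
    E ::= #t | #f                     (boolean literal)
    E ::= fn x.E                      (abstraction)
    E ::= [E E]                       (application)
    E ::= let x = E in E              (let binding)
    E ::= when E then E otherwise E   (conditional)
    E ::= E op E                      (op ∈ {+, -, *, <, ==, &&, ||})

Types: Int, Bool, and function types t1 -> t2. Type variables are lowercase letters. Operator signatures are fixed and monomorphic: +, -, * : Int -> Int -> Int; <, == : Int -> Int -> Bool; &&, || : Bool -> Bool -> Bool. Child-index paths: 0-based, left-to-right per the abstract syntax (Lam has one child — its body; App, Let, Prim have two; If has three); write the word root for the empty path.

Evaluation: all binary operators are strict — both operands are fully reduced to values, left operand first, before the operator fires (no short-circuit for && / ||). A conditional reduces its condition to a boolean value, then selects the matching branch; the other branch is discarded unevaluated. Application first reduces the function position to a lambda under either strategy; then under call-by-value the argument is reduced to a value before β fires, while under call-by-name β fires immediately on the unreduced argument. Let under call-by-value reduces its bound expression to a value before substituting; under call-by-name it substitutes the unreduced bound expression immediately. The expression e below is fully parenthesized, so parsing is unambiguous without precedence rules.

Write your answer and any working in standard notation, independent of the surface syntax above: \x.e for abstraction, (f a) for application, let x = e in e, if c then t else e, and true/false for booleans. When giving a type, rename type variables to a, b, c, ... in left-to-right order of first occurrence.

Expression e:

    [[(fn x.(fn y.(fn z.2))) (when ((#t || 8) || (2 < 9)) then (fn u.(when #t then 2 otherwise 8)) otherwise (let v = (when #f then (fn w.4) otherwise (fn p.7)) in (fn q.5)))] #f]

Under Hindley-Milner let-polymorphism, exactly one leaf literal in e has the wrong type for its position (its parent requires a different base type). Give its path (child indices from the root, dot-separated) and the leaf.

Trace:
\z._ : c -> Int
\y._ : b -> c -> Int
\x._ : a -> b -> c -> Int
  unify Bool ~ Bool
  unify Int ~ Bool
  FAIL: mismatch Int ~ Bool

Answer: 0.1.0.0.1 : 8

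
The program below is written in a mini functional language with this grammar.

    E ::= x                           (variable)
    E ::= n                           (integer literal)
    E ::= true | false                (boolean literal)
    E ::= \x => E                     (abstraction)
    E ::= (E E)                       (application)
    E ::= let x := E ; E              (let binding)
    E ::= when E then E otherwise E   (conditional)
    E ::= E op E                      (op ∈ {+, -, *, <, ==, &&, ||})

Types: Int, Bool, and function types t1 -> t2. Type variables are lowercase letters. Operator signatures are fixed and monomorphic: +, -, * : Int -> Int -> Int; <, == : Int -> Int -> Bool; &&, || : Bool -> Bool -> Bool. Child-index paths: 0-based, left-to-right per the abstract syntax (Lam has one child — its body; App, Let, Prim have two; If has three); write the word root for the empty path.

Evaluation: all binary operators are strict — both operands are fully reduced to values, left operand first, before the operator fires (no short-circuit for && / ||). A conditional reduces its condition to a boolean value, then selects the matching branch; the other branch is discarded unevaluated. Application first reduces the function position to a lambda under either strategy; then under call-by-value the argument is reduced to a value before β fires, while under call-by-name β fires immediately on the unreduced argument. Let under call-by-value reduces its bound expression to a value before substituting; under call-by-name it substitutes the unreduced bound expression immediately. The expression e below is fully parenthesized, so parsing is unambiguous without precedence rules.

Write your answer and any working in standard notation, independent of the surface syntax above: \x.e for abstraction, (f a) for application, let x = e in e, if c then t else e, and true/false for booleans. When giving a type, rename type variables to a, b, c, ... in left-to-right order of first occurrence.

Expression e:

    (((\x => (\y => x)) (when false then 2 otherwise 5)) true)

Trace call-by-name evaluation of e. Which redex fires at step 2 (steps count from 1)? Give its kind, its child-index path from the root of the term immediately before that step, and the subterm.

Answer: beta at root : ((\y.(if false then 2 else 5)) true)

Derivation:
step 0: (((\x.(\y.x)) (if false then 2 else 5)) true)
step 1: [beta@0] ((\y.(if false then 2 else 5)) true)
step 2: [beta@root] (if false then 2 else 5)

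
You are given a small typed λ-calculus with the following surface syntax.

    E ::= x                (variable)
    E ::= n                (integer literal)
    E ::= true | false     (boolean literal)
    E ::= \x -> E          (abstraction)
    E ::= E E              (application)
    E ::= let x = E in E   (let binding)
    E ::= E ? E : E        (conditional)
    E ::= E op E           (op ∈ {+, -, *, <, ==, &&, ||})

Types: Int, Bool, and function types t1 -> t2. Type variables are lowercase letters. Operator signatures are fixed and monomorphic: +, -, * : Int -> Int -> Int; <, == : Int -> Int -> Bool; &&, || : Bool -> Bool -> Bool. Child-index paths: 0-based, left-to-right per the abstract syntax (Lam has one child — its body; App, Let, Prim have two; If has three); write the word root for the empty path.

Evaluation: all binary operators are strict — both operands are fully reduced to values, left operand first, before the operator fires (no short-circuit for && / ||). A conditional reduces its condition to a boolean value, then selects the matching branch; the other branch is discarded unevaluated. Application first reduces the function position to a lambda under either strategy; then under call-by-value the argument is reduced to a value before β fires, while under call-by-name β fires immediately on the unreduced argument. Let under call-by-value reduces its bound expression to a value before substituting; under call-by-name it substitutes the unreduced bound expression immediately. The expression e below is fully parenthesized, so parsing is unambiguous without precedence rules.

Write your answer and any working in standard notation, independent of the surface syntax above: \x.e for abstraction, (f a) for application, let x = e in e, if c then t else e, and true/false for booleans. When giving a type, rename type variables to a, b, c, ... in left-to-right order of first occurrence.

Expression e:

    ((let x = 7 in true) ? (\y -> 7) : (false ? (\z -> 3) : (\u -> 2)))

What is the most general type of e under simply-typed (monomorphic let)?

Derivation:
let x : Int
  unify Bool ~ Bool
\y._ : a -> Int
  unify Bool ~ Bool
\z._ : b -> Int
\u._ : c -> Int
  unify b -> Int ~ c -> Int
  unify b ~ c
  unify Int ~ Int
  unify a -> Int ~ c -> Int
  unify a ~ c
  unify Int ~ Int

Answer: a -> Int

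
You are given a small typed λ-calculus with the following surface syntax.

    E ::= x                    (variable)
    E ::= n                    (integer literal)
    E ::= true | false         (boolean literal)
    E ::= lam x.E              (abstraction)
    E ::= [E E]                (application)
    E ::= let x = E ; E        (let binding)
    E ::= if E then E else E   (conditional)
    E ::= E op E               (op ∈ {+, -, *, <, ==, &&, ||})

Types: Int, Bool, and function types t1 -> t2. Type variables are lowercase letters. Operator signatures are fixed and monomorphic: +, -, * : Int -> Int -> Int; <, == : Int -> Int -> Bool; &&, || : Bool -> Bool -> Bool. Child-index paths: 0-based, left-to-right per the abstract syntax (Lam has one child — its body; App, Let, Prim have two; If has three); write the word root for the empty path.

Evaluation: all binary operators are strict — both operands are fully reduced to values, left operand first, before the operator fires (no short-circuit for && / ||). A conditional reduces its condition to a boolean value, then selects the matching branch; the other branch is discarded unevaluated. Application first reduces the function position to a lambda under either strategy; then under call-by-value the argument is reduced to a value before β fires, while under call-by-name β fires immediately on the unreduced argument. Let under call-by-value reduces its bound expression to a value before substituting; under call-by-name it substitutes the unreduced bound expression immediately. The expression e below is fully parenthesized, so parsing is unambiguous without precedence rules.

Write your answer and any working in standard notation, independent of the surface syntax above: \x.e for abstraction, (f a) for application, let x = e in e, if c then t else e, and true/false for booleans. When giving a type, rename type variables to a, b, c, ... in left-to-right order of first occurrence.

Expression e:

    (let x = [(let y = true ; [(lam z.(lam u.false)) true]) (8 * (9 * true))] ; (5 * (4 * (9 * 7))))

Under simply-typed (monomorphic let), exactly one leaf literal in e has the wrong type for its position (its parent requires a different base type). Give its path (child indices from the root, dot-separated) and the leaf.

Working:
let y : Bool
\u._ : b -> Bool
\z._ : a -> b -> Bool
  unify a -> b -> Bool ~ Bool -> c
  unify a ~ Bool
  unify b -> Bool ~ c
_ _ : b -> Bool
  unify Int ~ Int
  unify Int ~ Int
  unify Bool ~ Int
  FAIL: mismatch Bool ~ Int

Answer: 0.1.1.1 : true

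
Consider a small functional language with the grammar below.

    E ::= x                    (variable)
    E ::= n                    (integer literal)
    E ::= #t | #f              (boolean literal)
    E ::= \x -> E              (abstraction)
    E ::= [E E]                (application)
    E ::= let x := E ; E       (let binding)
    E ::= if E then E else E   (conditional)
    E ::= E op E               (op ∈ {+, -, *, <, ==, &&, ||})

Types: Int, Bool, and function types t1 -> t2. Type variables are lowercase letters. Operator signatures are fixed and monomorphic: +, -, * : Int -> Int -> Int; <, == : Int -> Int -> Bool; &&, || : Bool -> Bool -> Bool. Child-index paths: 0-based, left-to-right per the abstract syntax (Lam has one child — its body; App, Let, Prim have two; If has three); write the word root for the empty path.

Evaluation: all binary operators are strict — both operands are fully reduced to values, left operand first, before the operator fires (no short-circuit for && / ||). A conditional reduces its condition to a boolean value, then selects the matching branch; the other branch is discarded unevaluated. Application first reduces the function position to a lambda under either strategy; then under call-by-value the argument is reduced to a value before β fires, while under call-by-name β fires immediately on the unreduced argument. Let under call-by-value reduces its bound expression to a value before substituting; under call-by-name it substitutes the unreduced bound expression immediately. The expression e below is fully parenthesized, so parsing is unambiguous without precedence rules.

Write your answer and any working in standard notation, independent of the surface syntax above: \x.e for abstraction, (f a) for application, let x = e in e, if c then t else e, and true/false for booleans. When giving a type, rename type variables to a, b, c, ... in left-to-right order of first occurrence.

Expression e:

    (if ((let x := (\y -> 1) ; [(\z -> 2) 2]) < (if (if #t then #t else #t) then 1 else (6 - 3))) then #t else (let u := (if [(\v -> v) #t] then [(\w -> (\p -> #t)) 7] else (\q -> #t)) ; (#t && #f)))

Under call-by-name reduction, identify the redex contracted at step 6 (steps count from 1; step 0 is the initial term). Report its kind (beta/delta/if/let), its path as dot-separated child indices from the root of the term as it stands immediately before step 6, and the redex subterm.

Answer: if at root : (if false then true else (let u = (if ((\v.v) true) then ((\w.(\p.true)) 7) else (\q.true)) in (true && false)))

Working:
step 0: (if ((let x = (\y.1) in ((\z.2) 2)) < (if (if true then true else true) then 1 else (6 - 3))) then true else (let u = (if ((\v.v) true) then ((\w.(\p.true)) 7) else (\q.true)) in (true && false)))
step 1: [let@0.0] (if (((\z.2) 2) < (if (if true then true else true) then 1 else (6 - 3))) then true else (let u = (if ((\v.v) true) then ((\w.(\p.true)) 7) else (\q.true)) in (true && false)))
step 2: [beta@0.0] (if (2 < (if (if true then true else true) then 1 else (6 - 3))) then true else (let u = (if ((\v.v) true) then ((\w.(\p.true)) 7) else (\q.true)) in (true && false)))
step 3: [if@0.1.0] (if (2 < (if true then 1 else (6 - 3))) then true else (let u = (if ((\v.v) true) then ((\w.(\p.true)) 7) else (\q.true)) in (true && false)))
step 4: [if@0.1] (if (2 < 1) then true else (let u = (if ((\v.v) true) then ((\w.(\p.true)) 7) else (\q.true)) in (true && false)))
step 5: [delta@0] (if false then true else (let u = (if ((\v.v) true) then ((\w.(\p.true)) 7) else (\q.true)) in (true && false)))
step 6: [if@root] (let u = (if ((\v.v) true) then ((\w.(\p.true)) 7) else (\q.true)) in (true && false))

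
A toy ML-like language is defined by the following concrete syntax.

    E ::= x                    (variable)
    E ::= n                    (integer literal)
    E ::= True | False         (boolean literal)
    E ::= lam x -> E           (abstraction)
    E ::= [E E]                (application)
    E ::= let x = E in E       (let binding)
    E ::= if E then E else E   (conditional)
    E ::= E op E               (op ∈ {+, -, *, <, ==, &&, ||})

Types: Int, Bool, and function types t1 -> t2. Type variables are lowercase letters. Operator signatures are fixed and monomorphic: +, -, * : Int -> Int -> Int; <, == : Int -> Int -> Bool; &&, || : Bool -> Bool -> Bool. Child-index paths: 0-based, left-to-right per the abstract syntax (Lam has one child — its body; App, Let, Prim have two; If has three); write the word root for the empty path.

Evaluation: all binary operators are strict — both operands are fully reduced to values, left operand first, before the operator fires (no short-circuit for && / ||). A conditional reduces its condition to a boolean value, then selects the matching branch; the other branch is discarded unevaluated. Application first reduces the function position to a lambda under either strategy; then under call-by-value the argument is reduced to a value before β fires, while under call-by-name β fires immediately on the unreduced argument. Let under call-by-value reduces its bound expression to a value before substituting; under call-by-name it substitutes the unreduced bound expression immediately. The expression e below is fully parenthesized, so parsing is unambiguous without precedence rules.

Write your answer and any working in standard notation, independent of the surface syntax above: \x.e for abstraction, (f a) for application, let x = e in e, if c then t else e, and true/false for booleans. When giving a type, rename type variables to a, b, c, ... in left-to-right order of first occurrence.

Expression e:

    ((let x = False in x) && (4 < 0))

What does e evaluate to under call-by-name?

Answer: false

Trace:
step 0: ((let x = false in x) && (4 < 0))
step 1: [let@0] (false && (4 < 0))
step 2: [delta@1] (false && false)
step 3: [delta@root] false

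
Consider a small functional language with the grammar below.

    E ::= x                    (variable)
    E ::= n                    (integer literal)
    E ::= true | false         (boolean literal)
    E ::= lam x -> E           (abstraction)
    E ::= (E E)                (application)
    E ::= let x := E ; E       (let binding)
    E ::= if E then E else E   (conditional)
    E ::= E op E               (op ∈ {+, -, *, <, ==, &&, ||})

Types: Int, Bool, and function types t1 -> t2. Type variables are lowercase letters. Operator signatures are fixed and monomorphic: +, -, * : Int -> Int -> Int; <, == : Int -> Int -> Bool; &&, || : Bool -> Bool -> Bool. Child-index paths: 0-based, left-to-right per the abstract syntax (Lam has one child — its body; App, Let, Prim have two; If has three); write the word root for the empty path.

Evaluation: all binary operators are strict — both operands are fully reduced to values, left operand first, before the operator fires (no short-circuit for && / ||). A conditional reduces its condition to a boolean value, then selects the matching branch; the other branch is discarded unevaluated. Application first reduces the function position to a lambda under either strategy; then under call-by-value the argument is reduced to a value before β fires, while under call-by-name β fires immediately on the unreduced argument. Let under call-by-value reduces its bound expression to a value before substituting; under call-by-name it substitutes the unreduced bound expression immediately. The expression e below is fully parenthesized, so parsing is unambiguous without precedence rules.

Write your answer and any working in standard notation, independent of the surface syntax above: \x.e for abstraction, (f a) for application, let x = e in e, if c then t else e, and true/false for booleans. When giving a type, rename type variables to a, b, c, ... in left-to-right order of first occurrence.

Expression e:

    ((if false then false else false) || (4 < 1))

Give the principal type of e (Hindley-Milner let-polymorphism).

Answer: Bool

Derivation:
  unify Bool ~ Bool
  unify Bool ~ Bool
  unify Bool ~ Bool
  unify Int ~ Int
  unify Int ~ Int
  unify Bool ~ Bool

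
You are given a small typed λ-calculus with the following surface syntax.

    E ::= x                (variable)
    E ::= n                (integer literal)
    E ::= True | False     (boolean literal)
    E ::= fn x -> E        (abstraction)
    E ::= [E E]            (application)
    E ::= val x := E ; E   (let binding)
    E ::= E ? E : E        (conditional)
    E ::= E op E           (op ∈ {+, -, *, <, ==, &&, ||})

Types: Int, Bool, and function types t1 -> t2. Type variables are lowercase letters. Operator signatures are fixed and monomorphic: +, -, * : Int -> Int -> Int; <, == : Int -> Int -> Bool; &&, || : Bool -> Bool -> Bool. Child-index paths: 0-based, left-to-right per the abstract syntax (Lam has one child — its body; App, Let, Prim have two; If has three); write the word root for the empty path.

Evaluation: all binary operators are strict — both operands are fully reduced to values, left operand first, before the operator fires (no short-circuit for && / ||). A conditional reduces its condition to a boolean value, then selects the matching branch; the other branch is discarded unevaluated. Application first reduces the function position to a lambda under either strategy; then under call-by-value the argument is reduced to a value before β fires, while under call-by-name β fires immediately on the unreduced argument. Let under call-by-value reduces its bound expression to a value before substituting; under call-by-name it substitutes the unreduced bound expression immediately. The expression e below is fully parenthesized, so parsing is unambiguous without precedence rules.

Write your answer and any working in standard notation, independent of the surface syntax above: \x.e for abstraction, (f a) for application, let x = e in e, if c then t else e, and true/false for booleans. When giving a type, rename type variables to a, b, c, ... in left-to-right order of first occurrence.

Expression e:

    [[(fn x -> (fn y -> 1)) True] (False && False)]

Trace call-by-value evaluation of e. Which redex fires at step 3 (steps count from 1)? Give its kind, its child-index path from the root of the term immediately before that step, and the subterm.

Answer: beta at root : ((\y.1) false)

Derivation:
step 0: (((\x.(\y.1)) true) (false && false))
step 1: [beta@0] ((\y.1) (false && false))
step 2: [delta@1] ((\y.1) false)
step 3: [beta@root] 1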